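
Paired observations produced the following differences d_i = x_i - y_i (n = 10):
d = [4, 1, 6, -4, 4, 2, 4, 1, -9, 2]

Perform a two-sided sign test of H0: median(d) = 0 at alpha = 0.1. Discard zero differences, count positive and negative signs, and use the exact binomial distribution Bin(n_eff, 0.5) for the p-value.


Step 1: Discard zero differences. Original n = 10; n_eff = number of nonzero differences = 10.
Nonzero differences (with sign): +4, +1, +6, -4, +4, +2, +4, +1, -9, +2
Step 2: Count signs: positive = 8, negative = 2.
Step 3: Under H0: P(positive) = 0.5, so the number of positives S ~ Bin(10, 0.5).
Step 4: Two-sided exact p-value = sum of Bin(10,0.5) probabilities at or below the observed probability = 0.109375.
Step 5: alpha = 0.1. fail to reject H0.

n_eff = 10, pos = 8, neg = 2, p = 0.109375, fail to reject H0.


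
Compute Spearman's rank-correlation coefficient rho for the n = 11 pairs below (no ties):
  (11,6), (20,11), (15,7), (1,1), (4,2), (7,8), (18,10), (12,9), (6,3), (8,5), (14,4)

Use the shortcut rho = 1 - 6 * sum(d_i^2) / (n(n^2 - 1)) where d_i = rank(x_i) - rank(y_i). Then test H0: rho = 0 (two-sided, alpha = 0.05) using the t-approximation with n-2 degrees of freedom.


Step 1: Rank x and y separately (midranks; no ties here).
rank(x): 11->6, 20->11, 15->9, 1->1, 4->2, 7->4, 18->10, 12->7, 6->3, 8->5, 14->8
rank(y): 6->6, 11->11, 7->7, 1->1, 2->2, 8->8, 10->10, 9->9, 3->3, 5->5, 4->4
Step 2: d_i = R_x(i) - R_y(i); compute d_i^2.
  (6-6)^2=0, (11-11)^2=0, (9-7)^2=4, (1-1)^2=0, (2-2)^2=0, (4-8)^2=16, (10-10)^2=0, (7-9)^2=4, (3-3)^2=0, (5-5)^2=0, (8-4)^2=16
sum(d^2) = 40.
Step 3: rho = 1 - 6*40 / (11*(11^2 - 1)) = 1 - 240/1320 = 0.818182.
Step 4: Under H0, t = rho * sqrt((n-2)/(1-rho^2)) = 4.2691 ~ t(9).
Step 5: Two-sided p-value from the t-distribution with 9 df = 0.002083.
Step 6: alpha = 0.05. reject H0.

rho = 0.8182, p = 0.002083, reject H0 at alpha = 0.05.


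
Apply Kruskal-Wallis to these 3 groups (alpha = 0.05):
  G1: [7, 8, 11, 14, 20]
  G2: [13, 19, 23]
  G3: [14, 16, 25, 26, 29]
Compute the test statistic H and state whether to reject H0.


Step 1: Combine all N = 13 observations and assign midranks.
sorted (value, group, rank): (7,G1,1), (8,G1,2), (11,G1,3), (13,G2,4), (14,G1,5.5), (14,G3,5.5), (16,G3,7), (19,G2,8), (20,G1,9), (23,G2,10), (25,G3,11), (26,G3,12), (29,G3,13)
Step 2: Sum ranks within each group.
R_1 = 20.5 (n_1 = 5)
R_2 = 22 (n_2 = 3)
R_3 = 48.5 (n_3 = 5)
Step 3: H = 12/(N(N+1)) * sum(R_i^2/n_i) - 3(N+1)
     = 12/(13*14) * (20.5^2/5 + 22^2/3 + 48.5^2/5) - 3*14
     = 0.065934 * 715.833 - 42
     = 5.197802.
Step 4: Ties present; correction factor C = 1 - 6/(13^3 - 13) = 0.997253. Corrected H = 5.197802 / 0.997253 = 5.212121.
Step 5: Under H0, H ~ chi^2(2); p-value = 0.073825.
Step 6: alpha = 0.05. fail to reject H0.

H = 5.2121, df = 2, p = 0.073825, fail to reject H0.


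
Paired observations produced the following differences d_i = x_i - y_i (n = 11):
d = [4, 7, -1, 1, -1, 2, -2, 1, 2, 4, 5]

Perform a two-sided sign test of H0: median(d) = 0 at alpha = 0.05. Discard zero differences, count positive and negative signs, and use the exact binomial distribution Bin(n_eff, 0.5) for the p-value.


Step 1: Discard zero differences. Original n = 11; n_eff = number of nonzero differences = 11.
Nonzero differences (with sign): +4, +7, -1, +1, -1, +2, -2, +1, +2, +4, +5
Step 2: Count signs: positive = 8, negative = 3.
Step 3: Under H0: P(positive) = 0.5, so the number of positives S ~ Bin(11, 0.5).
Step 4: Two-sided exact p-value = sum of Bin(11,0.5) probabilities at or below the observed probability = 0.226562.
Step 5: alpha = 0.05. fail to reject H0.

n_eff = 11, pos = 8, neg = 3, p = 0.226562, fail to reject H0.


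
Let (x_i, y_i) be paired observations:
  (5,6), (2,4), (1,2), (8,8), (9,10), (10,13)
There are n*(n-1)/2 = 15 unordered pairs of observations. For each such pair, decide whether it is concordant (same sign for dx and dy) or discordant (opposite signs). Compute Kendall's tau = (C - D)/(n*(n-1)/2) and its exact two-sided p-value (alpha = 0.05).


Step 1: Enumerate the 15 unordered pairs (i,j) with i<j and classify each by sign(x_j-x_i) * sign(y_j-y_i).
  (1,2):dx=-3,dy=-2->C; (1,3):dx=-4,dy=-4->C; (1,4):dx=+3,dy=+2->C; (1,5):dx=+4,dy=+4->C
  (1,6):dx=+5,dy=+7->C; (2,3):dx=-1,dy=-2->C; (2,4):dx=+6,dy=+4->C; (2,5):dx=+7,dy=+6->C
  (2,6):dx=+8,dy=+9->C; (3,4):dx=+7,dy=+6->C; (3,5):dx=+8,dy=+8->C; (3,6):dx=+9,dy=+11->C
  (4,5):dx=+1,dy=+2->C; (4,6):dx=+2,dy=+5->C; (5,6):dx=+1,dy=+3->C
Step 2: C = 15, D = 0, total pairs = 15.
Step 3: tau = (C - D)/(n(n-1)/2) = (15 - 0)/15 = 1.000000.
Step 4: Exact two-sided p-value (enumerate n! = 720 permutations of y under H0): p = 0.002778.
Step 5: alpha = 0.05. reject H0.

tau_b = 1.0000 (C=15, D=0), p = 0.002778, reject H0.


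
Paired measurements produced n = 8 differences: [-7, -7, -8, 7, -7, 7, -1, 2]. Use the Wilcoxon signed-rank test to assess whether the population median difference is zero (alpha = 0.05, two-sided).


Step 1: Drop any zero differences (none here) and take |d_i|.
|d| = [7, 7, 8, 7, 7, 7, 1, 2]
Step 2: Midrank |d_i| (ties get averaged ranks).
ranks: |7|->5, |7|->5, |8|->8, |7|->5, |7|->5, |7|->5, |1|->1, |2|->2
Step 3: Attach original signs; sum ranks with positive sign and with negative sign.
W+ = 5 + 5 + 2 = 12
W- = 5 + 5 + 8 + 5 + 1 = 24
(Check: W+ + W- = 36 should equal n(n+1)/2 = 36.)
Step 4: Test statistic W = min(W+, W-) = 12.
Step 5: Ties in |d|, so use the tie-corrected normal approximation.
        E[W] = n(n+1)/4 = 8*9/4 = 18.
        Tie groups: |d|=7 (t=5); sum(t^3 - t) = 120.
        Var[W] = n(n+1)(2n+1)/24 - sum(t^3-t)/48 = 1224/24 - 120/48 = 48.5.
        z = (W - E[W]) / sqrt(Var[W]) = (12 - 18) / 6.9642 = -0.8615.
        Two-sided p = 2*Phi(z) = 0.388935.
Step 6: alpha = 0.05. fail to reject H0.

W+ = 12, W- = 24, W = min = 12, p = 0.388935, fail to reject H0.


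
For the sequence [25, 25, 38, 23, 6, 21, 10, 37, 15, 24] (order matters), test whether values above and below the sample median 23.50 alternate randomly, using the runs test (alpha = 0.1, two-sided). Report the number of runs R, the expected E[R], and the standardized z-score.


Step 1: Compute median = 23.50; label A = above, B = below.
Labels in order: AAABBBBABA  (n_A = 5, n_B = 5)
Step 2: Count runs R = 5.
Step 3: Under H0 (random ordering), E[R] = 2*n_A*n_B/(n_A+n_B) + 1 = 2*5*5/10 + 1 = 6.0000.
        Var[R] = 2*n_A*n_B*(2*n_A*n_B - n_A - n_B) / ((n_A+n_B)^2 * (n_A+n_B-1)) = 2000/900 = 2.2222.
        SD[R] = 1.4907.
Step 4: Continuity-corrected z = (R + 0.5 - E[R]) / SD[R] = (5 + 0.5 - 6.0000) / 1.4907 = -0.3354.
Step 5: Two-sided p-value via normal approximation = 2*(1 - Phi(|z|)) = 0.737316.
Step 6: alpha = 0.1. fail to reject H0.

R = 5, z = -0.3354, p = 0.737316, fail to reject H0.


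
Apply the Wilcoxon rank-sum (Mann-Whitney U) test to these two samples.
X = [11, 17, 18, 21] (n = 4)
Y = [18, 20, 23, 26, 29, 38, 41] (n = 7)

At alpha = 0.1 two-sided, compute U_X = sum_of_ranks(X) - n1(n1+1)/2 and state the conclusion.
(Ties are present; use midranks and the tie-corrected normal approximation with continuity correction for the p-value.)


Step 1: Combine and sort all 11 observations; assign midranks.
sorted (value, group): (11,X), (17,X), (18,X), (18,Y), (20,Y), (21,X), (23,Y), (26,Y), (29,Y), (38,Y), (41,Y)
ranks: 11->1, 17->2, 18->3.5, 18->3.5, 20->5, 21->6, 23->7, 26->8, 29->9, 38->10, 41->11
Step 2: Rank sum for X: R1 = 1 + 2 + 3.5 + 6 = 12.5.
Step 3: U_X = R1 - n1(n1+1)/2 = 12.5 - 4*5/2 = 12.5 - 10 = 2.5.
       U_Y = n1*n2 - U_X = 28 - 2.5 = 25.5.
Step 4: Ties are present, so use the tie-corrected normal approximation (with continuity correction) for the p-value.
Step 5: p-value = 0.037202; compare to alpha = 0.1. reject H0.

U_X = 2.5, p = 0.037202, reject H0 at alpha = 0.1.


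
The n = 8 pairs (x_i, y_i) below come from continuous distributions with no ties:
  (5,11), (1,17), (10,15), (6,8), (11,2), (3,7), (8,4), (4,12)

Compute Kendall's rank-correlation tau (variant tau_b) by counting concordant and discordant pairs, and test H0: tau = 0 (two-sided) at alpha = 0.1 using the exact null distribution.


Step 1: Enumerate the 28 unordered pairs (i,j) with i<j and classify each by sign(x_j-x_i) * sign(y_j-y_i).
  (1,2):dx=-4,dy=+6->D; (1,3):dx=+5,dy=+4->C; (1,4):dx=+1,dy=-3->D; (1,5):dx=+6,dy=-9->D
  (1,6):dx=-2,dy=-4->C; (1,7):dx=+3,dy=-7->D; (1,8):dx=-1,dy=+1->D; (2,3):dx=+9,dy=-2->D
  (2,4):dx=+5,dy=-9->D; (2,5):dx=+10,dy=-15->D; (2,6):dx=+2,dy=-10->D; (2,7):dx=+7,dy=-13->D
  (2,8):dx=+3,dy=-5->D; (3,4):dx=-4,dy=-7->C; (3,5):dx=+1,dy=-13->D; (3,6):dx=-7,dy=-8->C
  (3,7):dx=-2,dy=-11->C; (3,8):dx=-6,dy=-3->C; (4,5):dx=+5,dy=-6->D; (4,6):dx=-3,dy=-1->C
  (4,7):dx=+2,dy=-4->D; (4,8):dx=-2,dy=+4->D; (5,6):dx=-8,dy=+5->D; (5,7):dx=-3,dy=+2->D
  (5,8):dx=-7,dy=+10->D; (6,7):dx=+5,dy=-3->D; (6,8):dx=+1,dy=+5->C; (7,8):dx=-4,dy=+8->D
Step 2: C = 8, D = 20, total pairs = 28.
Step 3: tau = (C - D)/(n(n-1)/2) = (8 - 20)/28 = -0.428571.
Step 4: Exact two-sided p-value (enumerate n! = 40320 permutations of y under H0): p = 0.178869.
Step 5: alpha = 0.1. fail to reject H0.

tau_b = -0.4286 (C=8, D=20), p = 0.178869, fail to reject H0.


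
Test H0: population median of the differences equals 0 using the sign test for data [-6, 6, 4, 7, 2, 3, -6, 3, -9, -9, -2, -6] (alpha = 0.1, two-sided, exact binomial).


Step 1: Discard zero differences. Original n = 12; n_eff = number of nonzero differences = 12.
Nonzero differences (with sign): -6, +6, +4, +7, +2, +3, -6, +3, -9, -9, -2, -6
Step 2: Count signs: positive = 6, negative = 6.
Step 3: Under H0: P(positive) = 0.5, so the number of positives S ~ Bin(12, 0.5).
Step 4: Two-sided exact p-value = sum of Bin(12,0.5) probabilities at or below the observed probability = 1.000000.
Step 5: alpha = 0.1. fail to reject H0.

n_eff = 12, pos = 6, neg = 6, p = 1.000000, fail to reject H0.


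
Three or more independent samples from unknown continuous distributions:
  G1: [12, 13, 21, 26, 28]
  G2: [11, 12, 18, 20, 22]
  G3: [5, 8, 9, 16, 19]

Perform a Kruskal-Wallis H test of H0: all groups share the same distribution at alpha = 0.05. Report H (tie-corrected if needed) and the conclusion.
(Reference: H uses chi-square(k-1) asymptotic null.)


Step 1: Combine all N = 15 observations and assign midranks.
sorted (value, group, rank): (5,G3,1), (8,G3,2), (9,G3,3), (11,G2,4), (12,G1,5.5), (12,G2,5.5), (13,G1,7), (16,G3,8), (18,G2,9), (19,G3,10), (20,G2,11), (21,G1,12), (22,G2,13), (26,G1,14), (28,G1,15)
Step 2: Sum ranks within each group.
R_1 = 53.5 (n_1 = 5)
R_2 = 42.5 (n_2 = 5)
R_3 = 24 (n_3 = 5)
Step 3: H = 12/(N(N+1)) * sum(R_i^2/n_i) - 3(N+1)
     = 12/(15*16) * (53.5^2/5 + 42.5^2/5 + 24^2/5) - 3*16
     = 0.050000 * 1048.9 - 48
     = 4.445000.
Step 4: Ties present; correction factor C = 1 - 6/(15^3 - 15) = 0.998214. Corrected H = 4.445000 / 0.998214 = 4.452952.
Step 5: Under H0, H ~ chi^2(2); p-value = 0.107908.
Step 6: alpha = 0.05. fail to reject H0.

H = 4.4530, df = 2, p = 0.107908, fail to reject H0.


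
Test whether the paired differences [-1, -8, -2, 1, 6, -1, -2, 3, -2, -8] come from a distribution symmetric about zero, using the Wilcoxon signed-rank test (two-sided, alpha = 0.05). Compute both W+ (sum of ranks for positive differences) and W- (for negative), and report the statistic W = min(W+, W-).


Step 1: Drop any zero differences (none here) and take |d_i|.
|d| = [1, 8, 2, 1, 6, 1, 2, 3, 2, 8]
Step 2: Midrank |d_i| (ties get averaged ranks).
ranks: |1|->2, |8|->9.5, |2|->5, |1|->2, |6|->8, |1|->2, |2|->5, |3|->7, |2|->5, |8|->9.5
Step 3: Attach original signs; sum ranks with positive sign and with negative sign.
W+ = 2 + 8 + 7 = 17
W- = 2 + 9.5 + 5 + 2 + 5 + 5 + 9.5 = 38
(Check: W+ + W- = 55 should equal n(n+1)/2 = 55.)
Step 4: Test statistic W = min(W+, W-) = 17.
Step 5: Ties in |d|, so use the tie-corrected normal approximation.
        E[W] = n(n+1)/4 = 10*11/4 = 27.5.
        Tie groups: |d|=1 (t=3), |d|=2 (t=3), |d|=8 (t=2); sum(t^3 - t) = 54.
        Var[W] = n(n+1)(2n+1)/24 - sum(t^3-t)/48 = 2310/24 - 54/48 = 95.125.
        z = (W - E[W]) / sqrt(Var[W]) = (17 - 27.5) / 9.7532 = -1.0766.
        Two-sided p = 2*Phi(z) = 0.281673.
Step 6: alpha = 0.05. fail to reject H0.

W+ = 17, W- = 38, W = min = 17, p = 0.281673, fail to reject H0.


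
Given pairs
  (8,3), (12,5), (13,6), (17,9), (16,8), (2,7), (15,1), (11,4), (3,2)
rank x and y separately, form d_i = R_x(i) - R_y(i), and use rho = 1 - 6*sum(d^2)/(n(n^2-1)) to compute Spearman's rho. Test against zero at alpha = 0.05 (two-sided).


Step 1: Rank x and y separately (midranks; no ties here).
rank(x): 8->3, 12->5, 13->6, 17->9, 16->8, 2->1, 15->7, 11->4, 3->2
rank(y): 3->3, 5->5, 6->6, 9->9, 8->8, 7->7, 1->1, 4->4, 2->2
Step 2: d_i = R_x(i) - R_y(i); compute d_i^2.
  (3-3)^2=0, (5-5)^2=0, (6-6)^2=0, (9-9)^2=0, (8-8)^2=0, (1-7)^2=36, (7-1)^2=36, (4-4)^2=0, (2-2)^2=0
sum(d^2) = 72.
Step 3: rho = 1 - 6*72 / (9*(9^2 - 1)) = 1 - 432/720 = 0.400000.
Step 4: Under H0, t = rho * sqrt((n-2)/(1-rho^2)) = 1.1547 ~ t(7).
Step 5: Two-sided p-value from the t-distribution with 7 df = 0.286105.
Step 6: alpha = 0.05. fail to reject H0.

rho = 0.4000, p = 0.286105, fail to reject H0 at alpha = 0.05.


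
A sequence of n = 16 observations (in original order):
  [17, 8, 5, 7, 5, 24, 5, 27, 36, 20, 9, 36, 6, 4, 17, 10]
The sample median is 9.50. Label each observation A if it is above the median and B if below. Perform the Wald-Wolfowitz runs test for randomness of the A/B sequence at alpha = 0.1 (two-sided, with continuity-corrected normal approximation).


Step 1: Compute median = 9.50; label A = above, B = below.
Labels in order: ABBBBABAAABABBAA  (n_A = 8, n_B = 8)
Step 2: Count runs R = 9.
Step 3: Under H0 (random ordering), E[R] = 2*n_A*n_B/(n_A+n_B) + 1 = 2*8*8/16 + 1 = 9.0000.
        Var[R] = 2*n_A*n_B*(2*n_A*n_B - n_A - n_B) / ((n_A+n_B)^2 * (n_A+n_B-1)) = 14336/3840 = 3.7333.
        SD[R] = 1.9322.
Step 4: R = E[R], so z = 0 with no continuity correction.
Step 5: Two-sided p-value via normal approximation = 2*(1 - Phi(|z|)) = 1.000000.
Step 6: alpha = 0.1. fail to reject H0.

R = 9, z = 0.0000, p = 1.000000, fail to reject H0.


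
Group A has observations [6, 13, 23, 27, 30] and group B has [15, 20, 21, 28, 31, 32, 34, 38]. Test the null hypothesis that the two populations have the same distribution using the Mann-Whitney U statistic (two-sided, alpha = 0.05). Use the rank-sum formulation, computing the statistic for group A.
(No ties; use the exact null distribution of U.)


Step 1: Combine and sort all 13 observations; assign midranks.
sorted (value, group): (6,X), (13,X), (15,Y), (20,Y), (21,Y), (23,X), (27,X), (28,Y), (30,X), (31,Y), (32,Y), (34,Y), (38,Y)
ranks: 6->1, 13->2, 15->3, 20->4, 21->5, 23->6, 27->7, 28->8, 30->9, 31->10, 32->11, 34->12, 38->13
Step 2: Rank sum for X: R1 = 1 + 2 + 6 + 7 + 9 = 25.
Step 3: U_X = R1 - n1(n1+1)/2 = 25 - 5*6/2 = 25 - 15 = 10.
       U_Y = n1*n2 - U_X = 40 - 10 = 30.
Step 4: No ties, so the exact null distribution of U (based on enumerating the C(13,5) = 1287 equally likely rank assignments) gives the two-sided p-value.
Step 5: p-value = 0.170940; compare to alpha = 0.05. fail to reject H0.

U_X = 10, p = 0.170940, fail to reject H0 at alpha = 0.05.


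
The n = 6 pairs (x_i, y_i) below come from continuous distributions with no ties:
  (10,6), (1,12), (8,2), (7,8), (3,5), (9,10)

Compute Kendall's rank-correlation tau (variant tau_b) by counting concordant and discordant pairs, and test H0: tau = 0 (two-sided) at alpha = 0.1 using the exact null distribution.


Step 1: Enumerate the 15 unordered pairs (i,j) with i<j and classify each by sign(x_j-x_i) * sign(y_j-y_i).
  (1,2):dx=-9,dy=+6->D; (1,3):dx=-2,dy=-4->C; (1,4):dx=-3,dy=+2->D; (1,5):dx=-7,dy=-1->C
  (1,6):dx=-1,dy=+4->D; (2,3):dx=+7,dy=-10->D; (2,4):dx=+6,dy=-4->D; (2,5):dx=+2,dy=-7->D
  (2,6):dx=+8,dy=-2->D; (3,4):dx=-1,dy=+6->D; (3,5):dx=-5,dy=+3->D; (3,6):dx=+1,dy=+8->C
  (4,5):dx=-4,dy=-3->C; (4,6):dx=+2,dy=+2->C; (5,6):dx=+6,dy=+5->C
Step 2: C = 6, D = 9, total pairs = 15.
Step 3: tau = (C - D)/(n(n-1)/2) = (6 - 9)/15 = -0.200000.
Step 4: Exact two-sided p-value (enumerate n! = 720 permutations of y under H0): p = 0.719444.
Step 5: alpha = 0.1. fail to reject H0.

tau_b = -0.2000 (C=6, D=9), p = 0.719444, fail to reject H0.


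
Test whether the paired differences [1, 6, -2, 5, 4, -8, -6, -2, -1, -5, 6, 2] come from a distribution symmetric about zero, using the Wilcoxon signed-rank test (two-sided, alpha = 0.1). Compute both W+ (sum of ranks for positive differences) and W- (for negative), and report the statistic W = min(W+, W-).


Step 1: Drop any zero differences (none here) and take |d_i|.
|d| = [1, 6, 2, 5, 4, 8, 6, 2, 1, 5, 6, 2]
Step 2: Midrank |d_i| (ties get averaged ranks).
ranks: |1|->1.5, |6|->10, |2|->4, |5|->7.5, |4|->6, |8|->12, |6|->10, |2|->4, |1|->1.5, |5|->7.5, |6|->10, |2|->4
Step 3: Attach original signs; sum ranks with positive sign and with negative sign.
W+ = 1.5 + 10 + 7.5 + 6 + 10 + 4 = 39
W- = 4 + 12 + 10 + 4 + 1.5 + 7.5 = 39
(Check: W+ + W- = 78 should equal n(n+1)/2 = 78.)
Step 4: Test statistic W = min(W+, W-) = 39.
Step 5: Ties in |d|, so use the tie-corrected normal approximation.
        E[W] = n(n+1)/4 = 12*13/4 = 39.
        Tie groups: |d|=1 (t=2), |d|=2 (t=3), |d|=5 (t=2), |d|=6 (t=3); sum(t^3 - t) = 60.
        Var[W] = n(n+1)(2n+1)/24 - sum(t^3-t)/48 = 3900/24 - 60/48 = 161.25.
        z = (W - E[W]) / sqrt(Var[W]) = (39 - 39) / 12.6984 = 0.0000.
        Two-sided p = 2*Phi(z) = 1.000000.
Step 6: alpha = 0.1. fail to reject H0.

W+ = 39, W- = 39, W = min = 39, p = 1.000000, fail to reject H0.


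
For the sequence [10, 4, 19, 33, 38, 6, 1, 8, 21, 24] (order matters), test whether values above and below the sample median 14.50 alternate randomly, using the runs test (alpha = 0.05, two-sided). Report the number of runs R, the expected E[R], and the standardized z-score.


Step 1: Compute median = 14.50; label A = above, B = below.
Labels in order: BBAAABBBAA  (n_A = 5, n_B = 5)
Step 2: Count runs R = 4.
Step 3: Under H0 (random ordering), E[R] = 2*n_A*n_B/(n_A+n_B) + 1 = 2*5*5/10 + 1 = 6.0000.
        Var[R] = 2*n_A*n_B*(2*n_A*n_B - n_A - n_B) / ((n_A+n_B)^2 * (n_A+n_B-1)) = 2000/900 = 2.2222.
        SD[R] = 1.4907.
Step 4: Continuity-corrected z = (R + 0.5 - E[R]) / SD[R] = (4 + 0.5 - 6.0000) / 1.4907 = -1.0062.
Step 5: Two-sided p-value via normal approximation = 2*(1 - Phi(|z|)) = 0.314305.
Step 6: alpha = 0.05. fail to reject H0.

R = 4, z = -1.0062, p = 0.314305, fail to reject H0.


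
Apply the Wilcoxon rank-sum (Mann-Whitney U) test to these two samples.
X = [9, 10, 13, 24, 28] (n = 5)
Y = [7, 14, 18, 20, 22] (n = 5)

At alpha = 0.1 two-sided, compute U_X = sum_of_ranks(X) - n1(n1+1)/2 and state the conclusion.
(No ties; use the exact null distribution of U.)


Step 1: Combine and sort all 10 observations; assign midranks.
sorted (value, group): (7,Y), (9,X), (10,X), (13,X), (14,Y), (18,Y), (20,Y), (22,Y), (24,X), (28,X)
ranks: 7->1, 9->2, 10->3, 13->4, 14->5, 18->6, 20->7, 22->8, 24->9, 28->10
Step 2: Rank sum for X: R1 = 2 + 3 + 4 + 9 + 10 = 28.
Step 3: U_X = R1 - n1(n1+1)/2 = 28 - 5*6/2 = 28 - 15 = 13.
       U_Y = n1*n2 - U_X = 25 - 13 = 12.
Step 4: No ties, so the exact null distribution of U (based on enumerating the C(10,5) = 252 equally likely rank assignments) gives the two-sided p-value.
Step 5: p-value = 1.000000; compare to alpha = 0.1. fail to reject H0.

U_X = 13, p = 1.000000, fail to reject H0 at alpha = 0.1.


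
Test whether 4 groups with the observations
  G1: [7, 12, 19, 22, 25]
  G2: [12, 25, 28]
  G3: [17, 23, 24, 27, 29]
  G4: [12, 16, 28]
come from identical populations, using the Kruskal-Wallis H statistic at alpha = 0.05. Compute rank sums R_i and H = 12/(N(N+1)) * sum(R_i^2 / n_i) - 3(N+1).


Step 1: Combine all N = 16 observations and assign midranks.
sorted (value, group, rank): (7,G1,1), (12,G1,3), (12,G2,3), (12,G4,3), (16,G4,5), (17,G3,6), (19,G1,7), (22,G1,8), (23,G3,9), (24,G3,10), (25,G1,11.5), (25,G2,11.5), (27,G3,13), (28,G2,14.5), (28,G4,14.5), (29,G3,16)
Step 2: Sum ranks within each group.
R_1 = 30.5 (n_1 = 5)
R_2 = 29 (n_2 = 3)
R_3 = 54 (n_3 = 5)
R_4 = 22.5 (n_4 = 3)
Step 3: H = 12/(N(N+1)) * sum(R_i^2/n_i) - 3(N+1)
     = 12/(16*17) * (30.5^2/5 + 29^2/3 + 54^2/5 + 22.5^2/3) - 3*17
     = 0.044118 * 1218.33 - 51
     = 2.750000.
Step 4: Ties present; correction factor C = 1 - 36/(16^3 - 16) = 0.991176. Corrected H = 2.750000 / 0.991176 = 2.774481.
Step 5: Under H0, H ~ chi^2(3); p-value = 0.427718.
Step 6: alpha = 0.05. fail to reject H0.

H = 2.7745, df = 3, p = 0.427718, fail to reject H0.


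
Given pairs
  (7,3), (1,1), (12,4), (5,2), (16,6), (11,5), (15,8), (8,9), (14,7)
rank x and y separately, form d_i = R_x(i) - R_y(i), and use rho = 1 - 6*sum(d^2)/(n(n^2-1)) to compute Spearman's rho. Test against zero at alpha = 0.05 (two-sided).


Step 1: Rank x and y separately (midranks; no ties here).
rank(x): 7->3, 1->1, 12->6, 5->2, 16->9, 11->5, 15->8, 8->4, 14->7
rank(y): 3->3, 1->1, 4->4, 2->2, 6->6, 5->5, 8->8, 9->9, 7->7
Step 2: d_i = R_x(i) - R_y(i); compute d_i^2.
  (3-3)^2=0, (1-1)^2=0, (6-4)^2=4, (2-2)^2=0, (9-6)^2=9, (5-5)^2=0, (8-8)^2=0, (4-9)^2=25, (7-7)^2=0
sum(d^2) = 38.
Step 3: rho = 1 - 6*38 / (9*(9^2 - 1)) = 1 - 228/720 = 0.683333.
Step 4: Under H0, t = rho * sqrt((n-2)/(1-rho^2)) = 2.4763 ~ t(7).
Step 5: Two-sided p-value from the t-distribution with 7 df = 0.042442.
Step 6: alpha = 0.05. reject H0.

rho = 0.6833, p = 0.042442, reject H0 at alpha = 0.05.


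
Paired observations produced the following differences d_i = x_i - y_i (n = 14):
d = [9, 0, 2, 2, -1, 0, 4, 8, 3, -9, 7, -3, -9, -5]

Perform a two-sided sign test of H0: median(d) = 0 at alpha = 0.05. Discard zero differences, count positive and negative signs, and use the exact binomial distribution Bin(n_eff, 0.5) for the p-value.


Step 1: Discard zero differences. Original n = 14; n_eff = number of nonzero differences = 12.
Nonzero differences (with sign): +9, +2, +2, -1, +4, +8, +3, -9, +7, -3, -9, -5
Step 2: Count signs: positive = 7, negative = 5.
Step 3: Under H0: P(positive) = 0.5, so the number of positives S ~ Bin(12, 0.5).
Step 4: Two-sided exact p-value = sum of Bin(12,0.5) probabilities at or below the observed probability = 0.774414.
Step 5: alpha = 0.05. fail to reject H0.

n_eff = 12, pos = 7, neg = 5, p = 0.774414, fail to reject H0.


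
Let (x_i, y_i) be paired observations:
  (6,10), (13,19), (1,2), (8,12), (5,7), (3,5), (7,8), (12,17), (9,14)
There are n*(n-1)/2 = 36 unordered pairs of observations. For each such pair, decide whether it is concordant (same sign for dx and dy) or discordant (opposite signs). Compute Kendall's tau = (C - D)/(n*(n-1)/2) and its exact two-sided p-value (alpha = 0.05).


Step 1: Enumerate the 36 unordered pairs (i,j) with i<j and classify each by sign(x_j-x_i) * sign(y_j-y_i).
  (1,2):dx=+7,dy=+9->C; (1,3):dx=-5,dy=-8->C; (1,4):dx=+2,dy=+2->C; (1,5):dx=-1,dy=-3->C
  (1,6):dx=-3,dy=-5->C; (1,7):dx=+1,dy=-2->D; (1,8):dx=+6,dy=+7->C; (1,9):dx=+3,dy=+4->C
  (2,3):dx=-12,dy=-17->C; (2,4):dx=-5,dy=-7->C; (2,5):dx=-8,dy=-12->C; (2,6):dx=-10,dy=-14->C
  (2,7):dx=-6,dy=-11->C; (2,8):dx=-1,dy=-2->C; (2,9):dx=-4,dy=-5->C; (3,4):dx=+7,dy=+10->C
  (3,5):dx=+4,dy=+5->C; (3,6):dx=+2,dy=+3->C; (3,7):dx=+6,dy=+6->C; (3,8):dx=+11,dy=+15->C
  (3,9):dx=+8,dy=+12->C; (4,5):dx=-3,dy=-5->C; (4,6):dx=-5,dy=-7->C; (4,7):dx=-1,dy=-4->C
  (4,8):dx=+4,dy=+5->C; (4,9):dx=+1,dy=+2->C; (5,6):dx=-2,dy=-2->C; (5,7):dx=+2,dy=+1->C
  (5,8):dx=+7,dy=+10->C; (5,9):dx=+4,dy=+7->C; (6,7):dx=+4,dy=+3->C; (6,8):dx=+9,dy=+12->C
  (6,9):dx=+6,dy=+9->C; (7,8):dx=+5,dy=+9->C; (7,9):dx=+2,dy=+6->C; (8,9):dx=-3,dy=-3->C
Step 2: C = 35, D = 1, total pairs = 36.
Step 3: tau = (C - D)/(n(n-1)/2) = (35 - 1)/36 = 0.944444.
Step 4: Exact two-sided p-value (enumerate n! = 362880 permutations of y under H0): p = 0.000050.
Step 5: alpha = 0.05. reject H0.

tau_b = 0.9444 (C=35, D=1), p = 0.000050, reject H0.


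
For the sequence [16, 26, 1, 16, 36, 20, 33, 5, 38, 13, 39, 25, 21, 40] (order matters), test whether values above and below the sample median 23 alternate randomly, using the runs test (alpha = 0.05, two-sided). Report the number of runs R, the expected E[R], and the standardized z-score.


Step 1: Compute median = 23; label A = above, B = below.
Labels in order: BABBABABABAABA  (n_A = 7, n_B = 7)
Step 2: Count runs R = 12.
Step 3: Under H0 (random ordering), E[R] = 2*n_A*n_B/(n_A+n_B) + 1 = 2*7*7/14 + 1 = 8.0000.
        Var[R] = 2*n_A*n_B*(2*n_A*n_B - n_A - n_B) / ((n_A+n_B)^2 * (n_A+n_B-1)) = 8232/2548 = 3.2308.
        SD[R] = 1.7974.
Step 4: Continuity-corrected z = (R - 0.5 - E[R]) / SD[R] = (12 - 0.5 - 8.0000) / 1.7974 = 1.9472.
Step 5: Two-sided p-value via normal approximation = 2*(1 - Phi(|z|)) = 0.051508.
Step 6: alpha = 0.05. fail to reject H0.

R = 12, z = 1.9472, p = 0.051508, fail to reject H0.


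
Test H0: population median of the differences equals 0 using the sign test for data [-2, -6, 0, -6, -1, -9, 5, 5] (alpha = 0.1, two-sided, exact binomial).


Step 1: Discard zero differences. Original n = 8; n_eff = number of nonzero differences = 7.
Nonzero differences (with sign): -2, -6, -6, -1, -9, +5, +5
Step 2: Count signs: positive = 2, negative = 5.
Step 3: Under H0: P(positive) = 0.5, so the number of positives S ~ Bin(7, 0.5).
Step 4: Two-sided exact p-value = sum of Bin(7,0.5) probabilities at or below the observed probability = 0.453125.
Step 5: alpha = 0.1. fail to reject H0.

n_eff = 7, pos = 2, neg = 5, p = 0.453125, fail to reject H0.


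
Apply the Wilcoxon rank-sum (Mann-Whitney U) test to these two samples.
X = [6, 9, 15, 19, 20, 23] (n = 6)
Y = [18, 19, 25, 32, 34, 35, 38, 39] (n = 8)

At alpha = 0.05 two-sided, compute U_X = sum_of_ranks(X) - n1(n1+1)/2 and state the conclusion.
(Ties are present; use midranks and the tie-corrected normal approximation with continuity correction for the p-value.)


Step 1: Combine and sort all 14 observations; assign midranks.
sorted (value, group): (6,X), (9,X), (15,X), (18,Y), (19,X), (19,Y), (20,X), (23,X), (25,Y), (32,Y), (34,Y), (35,Y), (38,Y), (39,Y)
ranks: 6->1, 9->2, 15->3, 18->4, 19->5.5, 19->5.5, 20->7, 23->8, 25->9, 32->10, 34->11, 35->12, 38->13, 39->14
Step 2: Rank sum for X: R1 = 1 + 2 + 3 + 5.5 + 7 + 8 = 26.5.
Step 3: U_X = R1 - n1(n1+1)/2 = 26.5 - 6*7/2 = 26.5 - 21 = 5.5.
       U_Y = n1*n2 - U_X = 48 - 5.5 = 42.5.
Step 4: Ties are present, so use the tie-corrected normal approximation (with continuity correction) for the p-value.
Step 5: p-value = 0.020000; compare to alpha = 0.05. reject H0.

U_X = 5.5, p = 0.020000, reject H0 at alpha = 0.05.


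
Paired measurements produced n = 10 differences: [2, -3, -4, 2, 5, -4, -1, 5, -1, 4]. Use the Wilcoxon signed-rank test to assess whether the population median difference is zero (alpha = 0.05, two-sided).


Step 1: Drop any zero differences (none here) and take |d_i|.
|d| = [2, 3, 4, 2, 5, 4, 1, 5, 1, 4]
Step 2: Midrank |d_i| (ties get averaged ranks).
ranks: |2|->3.5, |3|->5, |4|->7, |2|->3.5, |5|->9.5, |4|->7, |1|->1.5, |5|->9.5, |1|->1.5, |4|->7
Step 3: Attach original signs; sum ranks with positive sign and with negative sign.
W+ = 3.5 + 3.5 + 9.5 + 9.5 + 7 = 33
W- = 5 + 7 + 7 + 1.5 + 1.5 = 22
(Check: W+ + W- = 55 should equal n(n+1)/2 = 55.)
Step 4: Test statistic W = min(W+, W-) = 22.
Step 5: Ties in |d|, so use the tie-corrected normal approximation.
        E[W] = n(n+1)/4 = 10*11/4 = 27.5.
        Tie groups: |d|=1 (t=2), |d|=2 (t=2), |d|=4 (t=3), |d|=5 (t=2); sum(t^3 - t) = 42.
        Var[W] = n(n+1)(2n+1)/24 - sum(t^3-t)/48 = 2310/24 - 42/48 = 95.375.
        z = (W - E[W]) / sqrt(Var[W]) = (22 - 27.5) / 9.7660 = -0.5632.
        Two-sided p = 2*Phi(z) = 0.573314.
Step 6: alpha = 0.05. fail to reject H0.

W+ = 33, W- = 22, W = min = 22, p = 0.573314, fail to reject H0.


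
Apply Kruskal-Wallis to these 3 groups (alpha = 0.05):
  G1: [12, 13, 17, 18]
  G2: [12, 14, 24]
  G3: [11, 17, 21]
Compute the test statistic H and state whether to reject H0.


Step 1: Combine all N = 10 observations and assign midranks.
sorted (value, group, rank): (11,G3,1), (12,G1,2.5), (12,G2,2.5), (13,G1,4), (14,G2,5), (17,G1,6.5), (17,G3,6.5), (18,G1,8), (21,G3,9), (24,G2,10)
Step 2: Sum ranks within each group.
R_1 = 21 (n_1 = 4)
R_2 = 17.5 (n_2 = 3)
R_3 = 16.5 (n_3 = 3)
Step 3: H = 12/(N(N+1)) * sum(R_i^2/n_i) - 3(N+1)
     = 12/(10*11) * (21^2/4 + 17.5^2/3 + 16.5^2/3) - 3*11
     = 0.109091 * 303.083 - 33
     = 0.063636.
Step 4: Ties present; correction factor C = 1 - 12/(10^3 - 10) = 0.987879. Corrected H = 0.063636 / 0.987879 = 0.064417.
Step 5: Under H0, H ~ chi^2(2); p-value = 0.968305.
Step 6: alpha = 0.05. fail to reject H0.

H = 0.0644, df = 2, p = 0.968305, fail to reject H0.


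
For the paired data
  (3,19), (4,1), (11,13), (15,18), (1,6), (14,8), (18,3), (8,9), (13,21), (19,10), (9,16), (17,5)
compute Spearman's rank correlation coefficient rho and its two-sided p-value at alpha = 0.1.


Step 1: Rank x and y separately (midranks; no ties here).
rank(x): 3->2, 4->3, 11->6, 15->9, 1->1, 14->8, 18->11, 8->4, 13->7, 19->12, 9->5, 17->10
rank(y): 19->11, 1->1, 13->8, 18->10, 6->4, 8->5, 3->2, 9->6, 21->12, 10->7, 16->9, 5->3
Step 2: d_i = R_x(i) - R_y(i); compute d_i^2.
  (2-11)^2=81, (3-1)^2=4, (6-8)^2=4, (9-10)^2=1, (1-4)^2=9, (8-5)^2=9, (11-2)^2=81, (4-6)^2=4, (7-12)^2=25, (12-7)^2=25, (5-9)^2=16, (10-3)^2=49
sum(d^2) = 308.
Step 3: rho = 1 - 6*308 / (12*(12^2 - 1)) = 1 - 1848/1716 = -0.076923.
Step 4: Under H0, t = rho * sqrt((n-2)/(1-rho^2)) = -0.2440 ~ t(10).
Step 5: Two-sided p-value from the t-distribution with 10 df = 0.812183.
Step 6: alpha = 0.1. fail to reject H0.

rho = -0.0769, p = 0.812183, fail to reject H0 at alpha = 0.1.


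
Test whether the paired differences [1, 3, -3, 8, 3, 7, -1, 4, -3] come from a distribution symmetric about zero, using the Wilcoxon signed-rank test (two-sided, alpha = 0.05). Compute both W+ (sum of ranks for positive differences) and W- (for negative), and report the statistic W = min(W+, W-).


Step 1: Drop any zero differences (none here) and take |d_i|.
|d| = [1, 3, 3, 8, 3, 7, 1, 4, 3]
Step 2: Midrank |d_i| (ties get averaged ranks).
ranks: |1|->1.5, |3|->4.5, |3|->4.5, |8|->9, |3|->4.5, |7|->8, |1|->1.5, |4|->7, |3|->4.5
Step 3: Attach original signs; sum ranks with positive sign and with negative sign.
W+ = 1.5 + 4.5 + 9 + 4.5 + 8 + 7 = 34.5
W- = 4.5 + 1.5 + 4.5 = 10.5
(Check: W+ + W- = 45 should equal n(n+1)/2 = 45.)
Step 4: Test statistic W = min(W+, W-) = 10.5.
Step 5: Ties in |d|, so use the tie-corrected normal approximation.
        E[W] = n(n+1)/4 = 9*10/4 = 22.5.
        Tie groups: |d|=1 (t=2), |d|=3 (t=4); sum(t^3 - t) = 66.
        Var[W] = n(n+1)(2n+1)/24 - sum(t^3-t)/48 = 1710/24 - 66/48 = 69.875.
        z = (W - E[W]) / sqrt(Var[W]) = (10.5 - 22.5) / 8.3591 = -1.4356.
        Two-sided p = 2*Phi(z) = 0.151129.
Step 6: alpha = 0.05. fail to reject H0.

W+ = 34.5, W- = 10.5, W = min = 10.5, p = 0.151129, fail to reject H0.


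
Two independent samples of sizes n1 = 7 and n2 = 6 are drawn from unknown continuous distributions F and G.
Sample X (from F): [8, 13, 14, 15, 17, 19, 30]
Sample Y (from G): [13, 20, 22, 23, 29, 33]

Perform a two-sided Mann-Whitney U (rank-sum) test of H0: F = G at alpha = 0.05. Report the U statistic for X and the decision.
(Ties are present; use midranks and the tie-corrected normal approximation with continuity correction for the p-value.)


Step 1: Combine and sort all 13 observations; assign midranks.
sorted (value, group): (8,X), (13,X), (13,Y), (14,X), (15,X), (17,X), (19,X), (20,Y), (22,Y), (23,Y), (29,Y), (30,X), (33,Y)
ranks: 8->1, 13->2.5, 13->2.5, 14->4, 15->5, 17->6, 19->7, 20->8, 22->9, 23->10, 29->11, 30->12, 33->13
Step 2: Rank sum for X: R1 = 1 + 2.5 + 4 + 5 + 6 + 7 + 12 = 37.5.
Step 3: U_X = R1 - n1(n1+1)/2 = 37.5 - 7*8/2 = 37.5 - 28 = 9.5.
       U_Y = n1*n2 - U_X = 42 - 9.5 = 32.5.
Step 4: Ties are present, so use the tie-corrected normal approximation (with continuity correction) for the p-value.
Step 5: p-value = 0.115582; compare to alpha = 0.05. fail to reject H0.

U_X = 9.5, p = 0.115582, fail to reject H0 at alpha = 0.05.


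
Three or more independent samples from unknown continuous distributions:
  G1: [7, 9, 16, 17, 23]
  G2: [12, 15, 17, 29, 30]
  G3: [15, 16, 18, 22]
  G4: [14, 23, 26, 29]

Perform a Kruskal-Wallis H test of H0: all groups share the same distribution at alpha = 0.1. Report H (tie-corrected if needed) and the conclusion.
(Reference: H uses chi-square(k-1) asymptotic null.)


Step 1: Combine all N = 18 observations and assign midranks.
sorted (value, group, rank): (7,G1,1), (9,G1,2), (12,G2,3), (14,G4,4), (15,G2,5.5), (15,G3,5.5), (16,G1,7.5), (16,G3,7.5), (17,G1,9.5), (17,G2,9.5), (18,G3,11), (22,G3,12), (23,G1,13.5), (23,G4,13.5), (26,G4,15), (29,G2,16.5), (29,G4,16.5), (30,G2,18)
Step 2: Sum ranks within each group.
R_1 = 33.5 (n_1 = 5)
R_2 = 52.5 (n_2 = 5)
R_3 = 36 (n_3 = 4)
R_4 = 49 (n_4 = 4)
Step 3: H = 12/(N(N+1)) * sum(R_i^2/n_i) - 3(N+1)
     = 12/(18*19) * (33.5^2/5 + 52.5^2/5 + 36^2/4 + 49^2/4) - 3*19
     = 0.035088 * 1699.95 - 57
     = 2.647368.
Step 4: Ties present; correction factor C = 1 - 30/(18^3 - 18) = 0.994840. Corrected H = 2.647368 / 0.994840 = 2.661100.
Step 5: Under H0, H ~ chi^2(3); p-value = 0.446879.
Step 6: alpha = 0.1. fail to reject H0.

H = 2.6611, df = 3, p = 0.446879, fail to reject H0.


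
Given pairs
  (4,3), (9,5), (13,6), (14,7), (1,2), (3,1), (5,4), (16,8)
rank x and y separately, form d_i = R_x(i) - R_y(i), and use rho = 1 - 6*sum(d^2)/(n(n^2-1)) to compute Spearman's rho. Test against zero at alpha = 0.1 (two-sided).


Step 1: Rank x and y separately (midranks; no ties here).
rank(x): 4->3, 9->5, 13->6, 14->7, 1->1, 3->2, 5->4, 16->8
rank(y): 3->3, 5->5, 6->6, 7->7, 2->2, 1->1, 4->4, 8->8
Step 2: d_i = R_x(i) - R_y(i); compute d_i^2.
  (3-3)^2=0, (5-5)^2=0, (6-6)^2=0, (7-7)^2=0, (1-2)^2=1, (2-1)^2=1, (4-4)^2=0, (8-8)^2=0
sum(d^2) = 2.
Step 3: rho = 1 - 6*2 / (8*(8^2 - 1)) = 1 - 12/504 = 0.976190.
Step 4: Under H0, t = rho * sqrt((n-2)/(1-rho^2)) = 11.0235 ~ t(6).
Step 5: Two-sided p-value from the t-distribution with 6 df = 0.000033.
Step 6: alpha = 0.1. reject H0.

rho = 0.9762, p = 0.000033, reject H0 at alpha = 0.1.


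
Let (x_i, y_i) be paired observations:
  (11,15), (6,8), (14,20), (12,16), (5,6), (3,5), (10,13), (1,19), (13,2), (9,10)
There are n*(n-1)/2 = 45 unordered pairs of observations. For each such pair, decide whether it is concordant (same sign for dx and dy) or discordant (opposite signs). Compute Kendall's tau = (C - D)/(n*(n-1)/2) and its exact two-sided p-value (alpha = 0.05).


Step 1: Enumerate the 45 unordered pairs (i,j) with i<j and classify each by sign(x_j-x_i) * sign(y_j-y_i).
  (1,2):dx=-5,dy=-7->C; (1,3):dx=+3,dy=+5->C; (1,4):dx=+1,dy=+1->C; (1,5):dx=-6,dy=-9->C
  (1,6):dx=-8,dy=-10->C; (1,7):dx=-1,dy=-2->C; (1,8):dx=-10,dy=+4->D; (1,9):dx=+2,dy=-13->D
  (1,10):dx=-2,dy=-5->C; (2,3):dx=+8,dy=+12->C; (2,4):dx=+6,dy=+8->C; (2,5):dx=-1,dy=-2->C
  (2,6):dx=-3,dy=-3->C; (2,7):dx=+4,dy=+5->C; (2,8):dx=-5,dy=+11->D; (2,9):dx=+7,dy=-6->D
  (2,10):dx=+3,dy=+2->C; (3,4):dx=-2,dy=-4->C; (3,5):dx=-9,dy=-14->C; (3,6):dx=-11,dy=-15->C
  (3,7):dx=-4,dy=-7->C; (3,8):dx=-13,dy=-1->C; (3,9):dx=-1,dy=-18->C; (3,10):dx=-5,dy=-10->C
  (4,5):dx=-7,dy=-10->C; (4,6):dx=-9,dy=-11->C; (4,7):dx=-2,dy=-3->C; (4,8):dx=-11,dy=+3->D
  (4,9):dx=+1,dy=-14->D; (4,10):dx=-3,dy=-6->C; (5,6):dx=-2,dy=-1->C; (5,7):dx=+5,dy=+7->C
  (5,8):dx=-4,dy=+13->D; (5,9):dx=+8,dy=-4->D; (5,10):dx=+4,dy=+4->C; (6,7):dx=+7,dy=+8->C
  (6,8):dx=-2,dy=+14->D; (6,9):dx=+10,dy=-3->D; (6,10):dx=+6,dy=+5->C; (7,8):dx=-9,dy=+6->D
  (7,9):dx=+3,dy=-11->D; (7,10):dx=-1,dy=-3->C; (8,9):dx=+12,dy=-17->D; (8,10):dx=+8,dy=-9->D
  (9,10):dx=-4,dy=+8->D
Step 2: C = 30, D = 15, total pairs = 45.
Step 3: tau = (C - D)/(n(n-1)/2) = (30 - 15)/45 = 0.333333.
Step 4: Exact two-sided p-value (enumerate n! = 3628800 permutations of y under H0): p = 0.216373.
Step 5: alpha = 0.05. fail to reject H0.

tau_b = 0.3333 (C=30, D=15), p = 0.216373, fail to reject H0.


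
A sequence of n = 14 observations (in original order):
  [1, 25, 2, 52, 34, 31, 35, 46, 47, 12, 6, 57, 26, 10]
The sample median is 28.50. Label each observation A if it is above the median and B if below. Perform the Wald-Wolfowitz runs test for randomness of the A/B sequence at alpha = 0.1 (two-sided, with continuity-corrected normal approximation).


Step 1: Compute median = 28.50; label A = above, B = below.
Labels in order: BBBAAAAAABBABB  (n_A = 7, n_B = 7)
Step 2: Count runs R = 5.
Step 3: Under H0 (random ordering), E[R] = 2*n_A*n_B/(n_A+n_B) + 1 = 2*7*7/14 + 1 = 8.0000.
        Var[R] = 2*n_A*n_B*(2*n_A*n_B - n_A - n_B) / ((n_A+n_B)^2 * (n_A+n_B-1)) = 8232/2548 = 3.2308.
        SD[R] = 1.7974.
Step 4: Continuity-corrected z = (R + 0.5 - E[R]) / SD[R] = (5 + 0.5 - 8.0000) / 1.7974 = -1.3909.
Step 5: Two-sided p-value via normal approximation = 2*(1 - Phi(|z|)) = 0.164264.
Step 6: alpha = 0.1. fail to reject H0.

R = 5, z = -1.3909, p = 0.164264, fail to reject H0.


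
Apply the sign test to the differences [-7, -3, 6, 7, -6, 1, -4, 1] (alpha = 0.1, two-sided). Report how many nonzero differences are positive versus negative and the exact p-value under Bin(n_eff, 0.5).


Step 1: Discard zero differences. Original n = 8; n_eff = number of nonzero differences = 8.
Nonzero differences (with sign): -7, -3, +6, +7, -6, +1, -4, +1
Step 2: Count signs: positive = 4, negative = 4.
Step 3: Under H0: P(positive) = 0.5, so the number of positives S ~ Bin(8, 0.5).
Step 4: Two-sided exact p-value = sum of Bin(8,0.5) probabilities at or below the observed probability = 1.000000.
Step 5: alpha = 0.1. fail to reject H0.

n_eff = 8, pos = 4, neg = 4, p = 1.000000, fail to reject H0.


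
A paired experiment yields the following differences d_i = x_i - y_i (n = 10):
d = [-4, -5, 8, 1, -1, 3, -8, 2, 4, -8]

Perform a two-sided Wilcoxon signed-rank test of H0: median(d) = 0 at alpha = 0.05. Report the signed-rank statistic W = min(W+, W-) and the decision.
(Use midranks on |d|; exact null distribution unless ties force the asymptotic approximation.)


Step 1: Drop any zero differences (none here) and take |d_i|.
|d| = [4, 5, 8, 1, 1, 3, 8, 2, 4, 8]
Step 2: Midrank |d_i| (ties get averaged ranks).
ranks: |4|->5.5, |5|->7, |8|->9, |1|->1.5, |1|->1.5, |3|->4, |8|->9, |2|->3, |4|->5.5, |8|->9
Step 3: Attach original signs; sum ranks with positive sign and with negative sign.
W+ = 9 + 1.5 + 4 + 3 + 5.5 = 23
W- = 5.5 + 7 + 1.5 + 9 + 9 = 32
(Check: W+ + W- = 55 should equal n(n+1)/2 = 55.)
Step 4: Test statistic W = min(W+, W-) = 23.
Step 5: Ties in |d|, so use the tie-corrected normal approximation.
        E[W] = n(n+1)/4 = 10*11/4 = 27.5.
        Tie groups: |d|=1 (t=2), |d|=4 (t=2), |d|=8 (t=3); sum(t^3 - t) = 36.
        Var[W] = n(n+1)(2n+1)/24 - sum(t^3-t)/48 = 2310/24 - 36/48 = 95.5.
        z = (W - E[W]) / sqrt(Var[W]) = (23 - 27.5) / 9.7724 = -0.4605.
        Two-sided p = 2*Phi(z) = 0.645172.
Step 6: alpha = 0.05. fail to reject H0.

W+ = 23, W- = 32, W = min = 23, p = 0.645172, fail to reject H0.


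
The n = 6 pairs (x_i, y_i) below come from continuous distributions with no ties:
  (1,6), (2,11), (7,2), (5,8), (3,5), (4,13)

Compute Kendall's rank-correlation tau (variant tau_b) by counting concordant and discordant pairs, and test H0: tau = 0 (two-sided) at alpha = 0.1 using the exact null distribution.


Step 1: Enumerate the 15 unordered pairs (i,j) with i<j and classify each by sign(x_j-x_i) * sign(y_j-y_i).
  (1,2):dx=+1,dy=+5->C; (1,3):dx=+6,dy=-4->D; (1,4):dx=+4,dy=+2->C; (1,5):dx=+2,dy=-1->D
  (1,6):dx=+3,dy=+7->C; (2,3):dx=+5,dy=-9->D; (2,4):dx=+3,dy=-3->D; (2,5):dx=+1,dy=-6->D
  (2,6):dx=+2,dy=+2->C; (3,4):dx=-2,dy=+6->D; (3,5):dx=-4,dy=+3->D; (3,6):dx=-3,dy=+11->D
  (4,5):dx=-2,dy=-3->C; (4,6):dx=-1,dy=+5->D; (5,6):dx=+1,dy=+8->C
Step 2: C = 6, D = 9, total pairs = 15.
Step 3: tau = (C - D)/(n(n-1)/2) = (6 - 9)/15 = -0.200000.
Step 4: Exact two-sided p-value (enumerate n! = 720 permutations of y under H0): p = 0.719444.
Step 5: alpha = 0.1. fail to reject H0.

tau_b = -0.2000 (C=6, D=9), p = 0.719444, fail to reject H0.


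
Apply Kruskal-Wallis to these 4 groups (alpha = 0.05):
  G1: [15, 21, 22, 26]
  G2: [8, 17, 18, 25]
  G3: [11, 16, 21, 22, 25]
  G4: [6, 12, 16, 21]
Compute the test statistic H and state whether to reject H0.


Step 1: Combine all N = 17 observations and assign midranks.
sorted (value, group, rank): (6,G4,1), (8,G2,2), (11,G3,3), (12,G4,4), (15,G1,5), (16,G3,6.5), (16,G4,6.5), (17,G2,8), (18,G2,9), (21,G1,11), (21,G3,11), (21,G4,11), (22,G1,13.5), (22,G3,13.5), (25,G2,15.5), (25,G3,15.5), (26,G1,17)
Step 2: Sum ranks within each group.
R_1 = 46.5 (n_1 = 4)
R_2 = 34.5 (n_2 = 4)
R_3 = 49.5 (n_3 = 5)
R_4 = 22.5 (n_4 = 4)
Step 3: H = 12/(N(N+1)) * sum(R_i^2/n_i) - 3(N+1)
     = 12/(17*18) * (46.5^2/4 + 34.5^2/4 + 49.5^2/5 + 22.5^2/4) - 3*18
     = 0.039216 * 1454.74 - 54
     = 3.048529.
Step 4: Ties present; correction factor C = 1 - 42/(17^3 - 17) = 0.991422. Corrected H = 3.048529 / 0.991422 = 3.074907.
Step 5: Under H0, H ~ chi^2(3); p-value = 0.380220.
Step 6: alpha = 0.05. fail to reject H0.

H = 3.0749, df = 3, p = 0.380220, fail to reject H0.
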